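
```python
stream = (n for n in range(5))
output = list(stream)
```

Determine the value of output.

Step 1: Generator expression iterates range(5): [0, 1, 2, 3, 4].
Step 2: list() collects all values.
Therefore output = [0, 1, 2, 3, 4].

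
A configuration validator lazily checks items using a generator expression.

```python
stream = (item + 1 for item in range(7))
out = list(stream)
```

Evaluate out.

Step 1: For each item in range(7), compute item+1:
  item=0: 0+1 = 1
  item=1: 1+1 = 2
  item=2: 2+1 = 3
  item=3: 3+1 = 4
  item=4: 4+1 = 5
  item=5: 5+1 = 6
  item=6: 6+1 = 7
Therefore out = [1, 2, 3, 4, 5, 6, 7].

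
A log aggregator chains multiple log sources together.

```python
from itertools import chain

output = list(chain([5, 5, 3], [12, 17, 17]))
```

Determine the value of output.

Step 1: chain() concatenates iterables: [5, 5, 3] + [12, 17, 17].
Therefore output = [5, 5, 3, 12, 17, 17].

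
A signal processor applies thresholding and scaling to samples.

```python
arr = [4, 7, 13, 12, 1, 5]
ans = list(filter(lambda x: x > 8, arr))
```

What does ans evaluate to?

Step 1: Filter elements > 8:
  4: removed
  7: removed
  13: kept
  12: kept
  1: removed
  5: removed
Therefore ans = [13, 12].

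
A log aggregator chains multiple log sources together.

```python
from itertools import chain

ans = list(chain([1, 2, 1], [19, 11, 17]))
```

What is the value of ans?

Step 1: chain() concatenates iterables: [1, 2, 1] + [19, 11, 17].
Therefore ans = [1, 2, 1, 19, 11, 17].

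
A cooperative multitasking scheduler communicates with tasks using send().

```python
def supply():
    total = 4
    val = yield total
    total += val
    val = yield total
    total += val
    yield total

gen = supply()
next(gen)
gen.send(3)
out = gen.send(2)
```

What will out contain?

Step 1: next() -> yield total=4.
Step 2: send(3) -> val=3, total = 4+3 = 7, yield 7.
Step 3: send(2) -> val=2, total = 7+2 = 9, yield 9.
Therefore out = 9.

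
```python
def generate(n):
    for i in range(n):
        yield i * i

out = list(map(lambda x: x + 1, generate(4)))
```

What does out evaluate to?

Step 1: generate(4) yields squares: [0, 1, 4, 9].
Step 2: map adds 1 to each: [1, 2, 5, 10].
Therefore out = [1, 2, 5, 10].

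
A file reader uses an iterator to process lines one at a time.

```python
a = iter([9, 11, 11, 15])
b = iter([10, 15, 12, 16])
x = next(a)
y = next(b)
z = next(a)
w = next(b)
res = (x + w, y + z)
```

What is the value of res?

Step 1: a iterates [9, 11, 11, 15], b iterates [10, 15, 12, 16].
Step 2: x = next(a) = 9, y = next(b) = 10.
Step 3: z = next(a) = 11, w = next(b) = 15.
Step 4: res = (9 + 15, 10 + 11) = (24, 21).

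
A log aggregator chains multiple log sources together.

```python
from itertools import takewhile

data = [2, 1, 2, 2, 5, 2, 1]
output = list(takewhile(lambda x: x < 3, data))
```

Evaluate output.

Step 1: takewhile stops at first element >= 3:
  2 < 3: take
  1 < 3: take
  2 < 3: take
  2 < 3: take
  5 >= 3: stop
Therefore output = [2, 1, 2, 2].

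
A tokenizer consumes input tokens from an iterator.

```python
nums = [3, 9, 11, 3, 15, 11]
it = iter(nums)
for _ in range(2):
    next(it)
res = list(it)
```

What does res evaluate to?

Step 1: Create iterator over [3, 9, 11, 3, 15, 11].
Step 2: Advance 2 positions (consuming [3, 9]).
Step 3: list() collects remaining elements: [11, 3, 15, 11].
Therefore res = [11, 3, 15, 11].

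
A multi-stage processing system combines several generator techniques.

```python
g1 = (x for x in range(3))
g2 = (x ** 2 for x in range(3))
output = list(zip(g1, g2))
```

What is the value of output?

Step 1: g1 produces [0, 1, 2].
Step 2: g2 produces [0, 1, 4].
Step 3: zip pairs them: [(0, 0), (1, 1), (2, 4)].
Therefore output = [(0, 0), (1, 1), (2, 4)].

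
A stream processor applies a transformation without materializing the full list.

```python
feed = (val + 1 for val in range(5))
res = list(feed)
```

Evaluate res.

Step 1: For each val in range(5), compute val+1:
  val=0: 0+1 = 1
  val=1: 1+1 = 2
  val=2: 2+1 = 3
  val=3: 3+1 = 4
  val=4: 4+1 = 5
Therefore res = [1, 2, 3, 4, 5].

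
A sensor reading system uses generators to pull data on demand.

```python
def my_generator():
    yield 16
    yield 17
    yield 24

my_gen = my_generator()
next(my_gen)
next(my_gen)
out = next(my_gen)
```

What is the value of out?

Step 1: my_generator() creates a generator.
Step 2: next(my_gen) yields 16 (consumed and discarded).
Step 3: next(my_gen) yields 17 (consumed and discarded).
Step 4: next(my_gen) yields 24, assigned to out.
Therefore out = 24.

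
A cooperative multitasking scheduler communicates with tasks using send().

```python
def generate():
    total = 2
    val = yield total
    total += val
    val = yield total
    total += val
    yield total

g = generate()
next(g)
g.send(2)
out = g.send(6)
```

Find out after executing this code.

Step 1: next() -> yield total=2.
Step 2: send(2) -> val=2, total = 2+2 = 4, yield 4.
Step 3: send(6) -> val=6, total = 4+6 = 10, yield 10.
Therefore out = 10.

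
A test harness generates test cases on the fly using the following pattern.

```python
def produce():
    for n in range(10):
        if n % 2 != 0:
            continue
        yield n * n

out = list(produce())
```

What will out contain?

Step 1: Only yield n**2 when n is divisible by 2:
  n=0: 0 % 2 == 0, yield 0**2 = 0
  n=2: 2 % 2 == 0, yield 2**2 = 4
  n=4: 4 % 2 == 0, yield 4**2 = 16
  n=6: 6 % 2 == 0, yield 6**2 = 36
  n=8: 8 % 2 == 0, yield 8**2 = 64
Therefore out = [0, 4, 16, 36, 64].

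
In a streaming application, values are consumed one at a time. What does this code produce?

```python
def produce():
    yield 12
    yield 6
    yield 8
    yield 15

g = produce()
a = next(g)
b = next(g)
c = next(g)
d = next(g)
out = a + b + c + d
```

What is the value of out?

Step 1: Create generator and consume all values:
  a = next(g) = 12
  b = next(g) = 6
  c = next(g) = 8
  d = next(g) = 15
Step 2: out = 12 + 6 + 8 + 15 = 41.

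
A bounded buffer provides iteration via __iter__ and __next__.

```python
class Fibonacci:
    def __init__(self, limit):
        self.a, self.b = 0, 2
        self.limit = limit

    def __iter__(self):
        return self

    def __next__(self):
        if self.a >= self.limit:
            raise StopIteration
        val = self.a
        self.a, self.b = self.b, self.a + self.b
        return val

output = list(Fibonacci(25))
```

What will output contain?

Step 1: Fibonacci-like sequence (a=0, b=2) until >= 25:
  Yield 0, then a,b = 2,2
  Yield 2, then a,b = 2,4
  Yield 2, then a,b = 4,6
  Yield 4, then a,b = 6,10
  Yield 6, then a,b = 10,16
  Yield 10, then a,b = 16,26
  Yield 16, then a,b = 26,42
Step 2: 26 >= 25, stop.
Therefore output = [0, 2, 2, 4, 6, 10, 16].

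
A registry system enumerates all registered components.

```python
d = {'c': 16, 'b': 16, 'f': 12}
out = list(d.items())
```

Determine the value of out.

Step 1: d.items() returns (key, value) pairs in insertion order.
Therefore out = [('c', 16), ('b', 16), ('f', 12)].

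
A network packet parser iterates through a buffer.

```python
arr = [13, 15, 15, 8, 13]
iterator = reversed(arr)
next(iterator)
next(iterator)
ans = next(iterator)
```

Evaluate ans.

Step 1: reversed([13, 15, 15, 8, 13]) gives iterator: [13, 8, 15, 15, 13].
Step 2: First next() = 13, second next() = 8.
Step 3: Third next() = 15.
Therefore ans = 15.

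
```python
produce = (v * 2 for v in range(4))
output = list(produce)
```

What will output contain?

Step 1: For each v in range(4), compute v*2:
  v=0: 0*2 = 0
  v=1: 1*2 = 2
  v=2: 2*2 = 4
  v=3: 3*2 = 6
Therefore output = [0, 2, 4, 6].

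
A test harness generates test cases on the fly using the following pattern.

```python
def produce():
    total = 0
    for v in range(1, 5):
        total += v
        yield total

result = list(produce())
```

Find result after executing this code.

Step 1: Generator accumulates running sum:
  v=1: total = 1, yield 1
  v=2: total = 3, yield 3
  v=3: total = 6, yield 6
  v=4: total = 10, yield 10
Therefore result = [1, 3, 6, 10].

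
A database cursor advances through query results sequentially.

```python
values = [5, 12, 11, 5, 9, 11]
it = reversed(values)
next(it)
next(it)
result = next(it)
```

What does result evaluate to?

Step 1: reversed([5, 12, 11, 5, 9, 11]) gives iterator: [11, 9, 5, 11, 12, 5].
Step 2: First next() = 11, second next() = 9.
Step 3: Third next() = 5.
Therefore result = 5.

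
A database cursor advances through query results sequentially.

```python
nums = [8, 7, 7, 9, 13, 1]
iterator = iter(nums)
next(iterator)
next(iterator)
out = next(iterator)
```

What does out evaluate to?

Step 1: Create iterator over [8, 7, 7, 9, 13, 1].
Step 2: next() consumes 8.
Step 3: next() consumes 7.
Step 4: next() returns 7.
Therefore out = 7.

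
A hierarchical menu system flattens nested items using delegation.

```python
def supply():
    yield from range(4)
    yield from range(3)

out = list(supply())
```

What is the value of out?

Step 1: Trace yields in order:
  yield 0
  yield 1
  yield 2
  yield 3
  yield 0
  yield 1
  yield 2
Therefore out = [0, 1, 2, 3, 0, 1, 2].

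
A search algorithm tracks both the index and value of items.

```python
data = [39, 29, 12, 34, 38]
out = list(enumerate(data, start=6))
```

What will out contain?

Step 1: enumerate with start=6:
  (6, 39)
  (7, 29)
  (8, 12)
  (9, 34)
  (10, 38)
Therefore out = [(6, 39), (7, 29), (8, 12), (9, 34), (10, 38)].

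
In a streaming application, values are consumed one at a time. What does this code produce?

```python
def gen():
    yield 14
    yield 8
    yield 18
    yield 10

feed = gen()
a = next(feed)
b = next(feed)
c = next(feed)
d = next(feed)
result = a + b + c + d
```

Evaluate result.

Step 1: Create generator and consume all values:
  a = next(feed) = 14
  b = next(feed) = 8
  c = next(feed) = 18
  d = next(feed) = 10
Step 2: result = 14 + 8 + 18 + 10 = 50.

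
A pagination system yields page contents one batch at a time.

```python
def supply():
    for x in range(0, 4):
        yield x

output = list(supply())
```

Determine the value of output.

Step 1: The generator yields each value from range(0, 4).
Step 2: list() consumes all yields: [0, 1, 2, 3].
Therefore output = [0, 1, 2, 3].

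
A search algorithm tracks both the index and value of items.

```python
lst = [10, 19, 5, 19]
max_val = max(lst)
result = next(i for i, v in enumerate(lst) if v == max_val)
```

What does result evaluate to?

Step 1: max([10, 19, 5, 19]) = 19.
Step 2: Find first index where value == 19:
  Index 0: 10 != 19
  Index 1: 19 == 19, found!
Therefore result = 1.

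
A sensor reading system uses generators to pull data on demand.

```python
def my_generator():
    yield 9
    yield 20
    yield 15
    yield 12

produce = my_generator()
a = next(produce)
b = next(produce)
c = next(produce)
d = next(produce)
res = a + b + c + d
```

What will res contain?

Step 1: Create generator and consume all values:
  a = next(produce) = 9
  b = next(produce) = 20
  c = next(produce) = 15
  d = next(produce) = 12
Step 2: res = 9 + 20 + 15 + 12 = 56.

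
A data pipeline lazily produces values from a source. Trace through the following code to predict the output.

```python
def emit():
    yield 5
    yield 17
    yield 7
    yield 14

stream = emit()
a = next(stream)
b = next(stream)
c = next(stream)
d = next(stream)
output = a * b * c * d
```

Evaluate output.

Step 1: Create generator and consume all values:
  a = next(stream) = 5
  b = next(stream) = 17
  c = next(stream) = 7
  d = next(stream) = 14
Step 2: output = 5 * 17 * 7 * 14 = 8330.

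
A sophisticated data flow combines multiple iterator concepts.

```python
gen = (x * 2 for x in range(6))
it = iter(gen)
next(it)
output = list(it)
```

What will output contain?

Step 1: Generator produces [0, 2, 4, 6, 8, 10].
Step 2: next(it) consumes first element (0).
Step 3: list(it) collects remaining: [2, 4, 6, 8, 10].
Therefore output = [2, 4, 6, 8, 10].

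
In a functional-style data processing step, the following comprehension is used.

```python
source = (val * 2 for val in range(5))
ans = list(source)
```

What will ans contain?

Step 1: For each val in range(5), compute val*2:
  val=0: 0*2 = 0
  val=1: 1*2 = 2
  val=2: 2*2 = 4
  val=3: 3*2 = 6
  val=4: 4*2 = 8
Therefore ans = [0, 2, 4, 6, 8].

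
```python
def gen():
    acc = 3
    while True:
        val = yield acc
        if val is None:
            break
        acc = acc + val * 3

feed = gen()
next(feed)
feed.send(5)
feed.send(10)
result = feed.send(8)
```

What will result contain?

Step 1: next() -> yield acc=3.
Step 2: send(5) -> val=5, acc = 3 + 5*3 = 18, yield 18.
Step 3: send(10) -> val=10, acc = 18 + 10*3 = 48, yield 48.
Step 4: send(8) -> val=8, acc = 48 + 8*3 = 72, yield 72.
Therefore result = 72.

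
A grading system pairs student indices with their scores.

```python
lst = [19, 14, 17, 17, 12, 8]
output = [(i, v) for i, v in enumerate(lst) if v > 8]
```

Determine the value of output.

Step 1: Filter enumerate([19, 14, 17, 17, 12, 8]) keeping v > 8:
  (0, 19): 19 > 8, included
  (1, 14): 14 > 8, included
  (2, 17): 17 > 8, included
  (3, 17): 17 > 8, included
  (4, 12): 12 > 8, included
  (5, 8): 8 <= 8, excluded
Therefore output = [(0, 19), (1, 14), (2, 17), (3, 17), (4, 12)].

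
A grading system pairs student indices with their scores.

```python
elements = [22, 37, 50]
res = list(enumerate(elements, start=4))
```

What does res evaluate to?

Step 1: enumerate with start=4:
  (4, 22)
  (5, 37)
  (6, 50)
Therefore res = [(4, 22), (5, 37), (6, 50)].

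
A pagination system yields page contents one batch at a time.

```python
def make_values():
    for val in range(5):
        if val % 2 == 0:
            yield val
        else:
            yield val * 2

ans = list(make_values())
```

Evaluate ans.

Step 1: For each val in range(5), yield val if even, else val*2:
  val=0 (even): yield 0
  val=1 (odd): yield 1*2 = 2
  val=2 (even): yield 2
  val=3 (odd): yield 3*2 = 6
  val=4 (even): yield 4
Therefore ans = [0, 2, 2, 6, 4].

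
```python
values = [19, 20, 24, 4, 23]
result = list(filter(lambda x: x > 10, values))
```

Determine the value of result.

Step 1: Filter elements > 10:
  19: kept
  20: kept
  24: kept
  4: removed
  23: kept
Therefore result = [19, 20, 24, 23].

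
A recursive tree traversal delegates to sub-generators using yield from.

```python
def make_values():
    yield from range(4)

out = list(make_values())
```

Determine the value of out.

Step 1: yield from delegates to the iterable, yielding each element.
Step 2: Collected values: [0, 1, 2, 3].
Therefore out = [0, 1, 2, 3].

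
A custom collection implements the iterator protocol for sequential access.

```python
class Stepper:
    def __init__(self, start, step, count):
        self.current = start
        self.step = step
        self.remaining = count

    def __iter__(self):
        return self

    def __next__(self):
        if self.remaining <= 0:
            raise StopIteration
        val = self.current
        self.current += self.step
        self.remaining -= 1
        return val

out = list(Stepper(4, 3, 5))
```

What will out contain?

Step 1: Stepper starts at 4, increments by 3, for 5 steps:
  Yield 4, then current += 3
  Yield 7, then current += 3
  Yield 10, then current += 3
  Yield 13, then current += 3
  Yield 16, then current += 3
Therefore out = [4, 7, 10, 13, 16].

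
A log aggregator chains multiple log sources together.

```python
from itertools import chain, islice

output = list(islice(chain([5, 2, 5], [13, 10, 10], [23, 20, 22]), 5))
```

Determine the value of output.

Step 1: chain([5, 2, 5], [13, 10, 10], [23, 20, 22]) = [5, 2, 5, 13, 10, 10, 23, 20, 22].
Step 2: islice takes first 5 elements: [5, 2, 5, 13, 10].
Therefore output = [5, 2, 5, 13, 10].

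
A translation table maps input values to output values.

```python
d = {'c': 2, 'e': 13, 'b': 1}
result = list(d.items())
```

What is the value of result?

Step 1: d.items() returns (key, value) pairs in insertion order.
Therefore result = [('c', 2), ('e', 13), ('b', 1)].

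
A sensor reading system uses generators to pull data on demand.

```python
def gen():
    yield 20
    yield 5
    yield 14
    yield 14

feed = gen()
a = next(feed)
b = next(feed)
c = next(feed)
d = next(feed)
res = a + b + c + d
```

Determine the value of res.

Step 1: Create generator and consume all values:
  a = next(feed) = 20
  b = next(feed) = 5
  c = next(feed) = 14
  d = next(feed) = 14
Step 2: res = 20 + 5 + 14 + 14 = 53.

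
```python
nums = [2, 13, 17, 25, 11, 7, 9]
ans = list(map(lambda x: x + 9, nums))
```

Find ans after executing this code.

Step 1: Apply lambda x: x + 9 to each element:
  2 -> 11
  13 -> 22
  17 -> 26
  25 -> 34
  11 -> 20
  7 -> 16
  9 -> 18
Therefore ans = [11, 22, 26, 34, 20, 16, 18].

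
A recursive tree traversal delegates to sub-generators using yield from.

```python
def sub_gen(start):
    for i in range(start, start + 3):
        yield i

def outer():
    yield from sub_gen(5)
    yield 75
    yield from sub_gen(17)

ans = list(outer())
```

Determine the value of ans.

Step 1: outer() delegates to sub_gen(5):
  yield 5
  yield 6
  yield 7
Step 2: yield 75
Step 3: Delegates to sub_gen(17):
  yield 17
  yield 18
  yield 19
Therefore ans = [5, 6, 7, 75, 17, 18, 19].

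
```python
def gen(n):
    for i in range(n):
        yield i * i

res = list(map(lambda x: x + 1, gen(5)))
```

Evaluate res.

Step 1: gen(5) yields squares: [0, 1, 4, 9, 16].
Step 2: map adds 1 to each: [1, 2, 5, 10, 17].
Therefore res = [1, 2, 5, 10, 17].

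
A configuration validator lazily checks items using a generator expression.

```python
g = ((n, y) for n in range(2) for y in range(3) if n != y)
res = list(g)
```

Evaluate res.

Step 1: Nested generator over range(2) x range(3) where n != y:
  (0, 0): excluded (n == y)
  (0, 1): included
  (0, 2): included
  (1, 0): included
  (1, 1): excluded (n == y)
  (1, 2): included
Therefore res = [(0, 1), (0, 2), (1, 0), (1, 2)].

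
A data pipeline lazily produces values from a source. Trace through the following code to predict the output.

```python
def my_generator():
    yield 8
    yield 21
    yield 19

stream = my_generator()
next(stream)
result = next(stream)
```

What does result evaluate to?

Step 1: my_generator() creates a generator.
Step 2: next(stream) yields 8 (consumed and discarded).
Step 3: next(stream) yields 21, assigned to result.
Therefore result = 21.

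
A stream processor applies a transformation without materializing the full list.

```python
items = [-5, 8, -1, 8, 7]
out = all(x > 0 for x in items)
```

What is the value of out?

Step 1: Check x > 0 for each element in [-5, 8, -1, 8, 7]:
  -5 > 0: False
  8 > 0: True
  -1 > 0: False
  8 > 0: True
  7 > 0: True
Step 2: all() returns False.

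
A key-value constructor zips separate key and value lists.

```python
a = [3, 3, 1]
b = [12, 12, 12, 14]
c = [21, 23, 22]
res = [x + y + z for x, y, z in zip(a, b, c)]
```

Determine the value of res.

Step 1: zip three lists (truncates to shortest, len=3):
  3 + 12 + 21 = 36
  3 + 12 + 23 = 38
  1 + 12 + 22 = 35
Therefore res = [36, 38, 35].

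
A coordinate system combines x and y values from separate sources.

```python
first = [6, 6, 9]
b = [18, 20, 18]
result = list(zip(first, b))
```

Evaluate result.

Step 1: zip pairs elements at same index:
  Index 0: (6, 18)
  Index 1: (6, 20)
  Index 2: (9, 18)
Therefore result = [(6, 18), (6, 20), (9, 18)].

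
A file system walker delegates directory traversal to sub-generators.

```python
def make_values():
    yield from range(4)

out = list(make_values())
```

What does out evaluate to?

Step 1: yield from delegates to the iterable, yielding each element.
Step 2: Collected values: [0, 1, 2, 3].
Therefore out = [0, 1, 2, 3].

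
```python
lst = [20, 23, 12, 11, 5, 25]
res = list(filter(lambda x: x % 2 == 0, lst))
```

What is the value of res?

Step 1: Filter elements divisible by 2:
  20 % 2 = 0: kept
  23 % 2 = 1: removed
  12 % 2 = 0: kept
  11 % 2 = 1: removed
  5 % 2 = 1: removed
  25 % 2 = 1: removed
Therefore res = [20, 12].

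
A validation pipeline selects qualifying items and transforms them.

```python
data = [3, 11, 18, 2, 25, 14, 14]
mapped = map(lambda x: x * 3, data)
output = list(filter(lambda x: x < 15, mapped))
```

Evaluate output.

Step 1: Map x * 3:
  3 -> 9
  11 -> 33
  18 -> 54
  2 -> 6
  25 -> 75
  14 -> 42
  14 -> 42
Step 2: Filter for < 15:
  9: kept
  33: removed
  54: removed
  6: kept
  75: removed
  42: removed
  42: removed
Therefore output = [9, 6].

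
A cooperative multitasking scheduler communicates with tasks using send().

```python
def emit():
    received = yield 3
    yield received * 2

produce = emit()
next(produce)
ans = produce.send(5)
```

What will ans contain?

Step 1: next(produce) advances to first yield, producing 3.
Step 2: send(5) resumes, received = 5.
Step 3: yield received * 2 = 5 * 2 = 10.
Therefore ans = 10.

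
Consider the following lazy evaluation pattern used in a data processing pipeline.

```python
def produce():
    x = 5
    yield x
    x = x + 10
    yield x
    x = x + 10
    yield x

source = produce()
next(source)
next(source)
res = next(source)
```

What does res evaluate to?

Step 1: Trace through generator execution:
  Yield 1: x starts at 5, yield 5
  Yield 2: x = 5 + 10 = 15, yield 15
  Yield 3: x = 15 + 10 = 25, yield 25
Step 2: First next() gets 5, second next() gets the second value, third next() yields 25.
Therefore res = 25.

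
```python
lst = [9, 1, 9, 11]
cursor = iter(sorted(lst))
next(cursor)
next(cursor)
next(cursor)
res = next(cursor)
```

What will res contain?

Step 1: sorted([9, 1, 9, 11]) = [1, 9, 9, 11].
Step 2: Create iterator and skip 3 elements.
Step 3: next() returns 11.
Therefore res = 11.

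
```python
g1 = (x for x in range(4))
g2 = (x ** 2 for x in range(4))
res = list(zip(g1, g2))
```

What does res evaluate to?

Step 1: g1 produces [0, 1, 2, 3].
Step 2: g2 produces [0, 1, 4, 9].
Step 3: zip pairs them: [(0, 0), (1, 1), (2, 4), (3, 9)].
Therefore res = [(0, 0), (1, 1), (2, 4), (3, 9)].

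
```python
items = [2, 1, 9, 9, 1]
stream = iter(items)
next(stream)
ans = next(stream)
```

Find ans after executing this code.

Step 1: Create iterator over [2, 1, 9, 9, 1].
Step 2: next() consumes 2.
Step 3: next() returns 1.
Therefore ans = 1.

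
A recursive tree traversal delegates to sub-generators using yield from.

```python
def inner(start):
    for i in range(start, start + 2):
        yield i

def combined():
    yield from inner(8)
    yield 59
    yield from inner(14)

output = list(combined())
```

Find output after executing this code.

Step 1: combined() delegates to inner(8):
  yield 8
  yield 9
Step 2: yield 59
Step 3: Delegates to inner(14):
  yield 14
  yield 15
Therefore output = [8, 9, 59, 14, 15].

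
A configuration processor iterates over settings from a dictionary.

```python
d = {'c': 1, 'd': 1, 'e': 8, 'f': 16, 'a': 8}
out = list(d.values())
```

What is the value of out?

Step 1: d.values() returns the dictionary values in insertion order.
Therefore out = [1, 1, 8, 16, 8].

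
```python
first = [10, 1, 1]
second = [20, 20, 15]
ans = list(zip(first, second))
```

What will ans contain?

Step 1: zip pairs elements at same index:
  Index 0: (10, 20)
  Index 1: (1, 20)
  Index 2: (1, 15)
Therefore ans = [(10, 20), (1, 20), (1, 15)].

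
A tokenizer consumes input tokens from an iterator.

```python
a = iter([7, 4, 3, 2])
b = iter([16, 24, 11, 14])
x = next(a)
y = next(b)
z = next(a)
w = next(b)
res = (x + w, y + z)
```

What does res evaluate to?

Step 1: a iterates [7, 4, 3, 2], b iterates [16, 24, 11, 14].
Step 2: x = next(a) = 7, y = next(b) = 16.
Step 3: z = next(a) = 4, w = next(b) = 24.
Step 4: res = (7 + 24, 16 + 4) = (31, 20).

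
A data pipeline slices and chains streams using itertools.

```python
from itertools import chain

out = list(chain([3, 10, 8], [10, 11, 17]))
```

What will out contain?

Step 1: chain() concatenates iterables: [3, 10, 8] + [10, 11, 17].
Therefore out = [3, 10, 8, 10, 11, 17].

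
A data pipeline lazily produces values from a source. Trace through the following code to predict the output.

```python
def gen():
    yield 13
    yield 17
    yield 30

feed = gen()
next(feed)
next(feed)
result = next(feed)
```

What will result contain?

Step 1: gen() creates a generator.
Step 2: next(feed) yields 13 (consumed and discarded).
Step 3: next(feed) yields 17 (consumed and discarded).
Step 4: next(feed) yields 30, assigned to result.
Therefore result = 30.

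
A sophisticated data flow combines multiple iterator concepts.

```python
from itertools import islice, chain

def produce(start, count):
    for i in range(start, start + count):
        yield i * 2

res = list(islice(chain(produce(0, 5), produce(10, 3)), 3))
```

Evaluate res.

Step 1: produce(0, 5) yields [0, 2, 4, 6, 8].
Step 2: produce(10, 3) yields [20, 22, 24].
Step 3: chain concatenates: [0, 2, 4, 6, 8, 20, 22, 24].
Step 4: islice takes first 3: [0, 2, 4].
Therefore res = [0, 2, 4].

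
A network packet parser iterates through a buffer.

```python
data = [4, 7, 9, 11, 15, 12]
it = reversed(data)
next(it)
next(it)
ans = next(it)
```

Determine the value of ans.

Step 1: reversed([4, 7, 9, 11, 15, 12]) gives iterator: [12, 15, 11, 9, 7, 4].
Step 2: First next() = 12, second next() = 15.
Step 3: Third next() = 11.
Therefore ans = 11.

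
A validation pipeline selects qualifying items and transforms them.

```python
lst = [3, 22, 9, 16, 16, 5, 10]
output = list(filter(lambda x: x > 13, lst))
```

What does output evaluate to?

Step 1: Filter elements > 13:
  3: removed
  22: kept
  9: removed
  16: kept
  16: kept
  5: removed
  10: removed
Therefore output = [22, 16, 16].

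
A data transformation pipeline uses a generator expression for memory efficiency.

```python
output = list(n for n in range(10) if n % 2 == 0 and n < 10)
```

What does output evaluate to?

Step 1: Filter range(10) where n % 2 == 0 and n < 10:
  n=0: both conditions met, included
  n=1: excluded (1 % 2 != 0)
  n=2: both conditions met, included
  n=3: excluded (3 % 2 != 0)
  n=4: both conditions met, included
  n=5: excluded (5 % 2 != 0)
  n=6: both conditions met, included
  n=7: excluded (7 % 2 != 0)
  n=8: both conditions met, included
  n=9: excluded (9 % 2 != 0)
Therefore output = [0, 2, 4, 6, 8].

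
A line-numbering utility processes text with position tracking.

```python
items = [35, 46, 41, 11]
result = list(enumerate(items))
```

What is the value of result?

Step 1: enumerate pairs each element with its index:
  (0, 35)
  (1, 46)
  (2, 41)
  (3, 11)
Therefore result = [(0, 35), (1, 46), (2, 41), (3, 11)].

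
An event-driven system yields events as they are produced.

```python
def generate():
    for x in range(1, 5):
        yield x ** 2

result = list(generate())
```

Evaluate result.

Step 1: For each x in range(1, 5), yield x**2:
  x=1: yield 1**2 = 1
  x=2: yield 2**2 = 4
  x=3: yield 3**2 = 9
  x=4: yield 4**2 = 16
Therefore result = [1, 4, 9, 16].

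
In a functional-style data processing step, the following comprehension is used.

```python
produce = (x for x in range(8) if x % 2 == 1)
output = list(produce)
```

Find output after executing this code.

Step 1: Filter range(8) keeping only odd values:
  x=0: even, excluded
  x=1: odd, included
  x=2: even, excluded
  x=3: odd, included
  x=4: even, excluded
  x=5: odd, included
  x=6: even, excluded
  x=7: odd, included
Therefore output = [1, 3, 5, 7].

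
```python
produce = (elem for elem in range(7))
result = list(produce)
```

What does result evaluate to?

Step 1: Generator expression iterates range(7): [0, 1, 2, 3, 4, 5, 6].
Step 2: list() collects all values.
Therefore result = [0, 1, 2, 3, 4, 5, 6].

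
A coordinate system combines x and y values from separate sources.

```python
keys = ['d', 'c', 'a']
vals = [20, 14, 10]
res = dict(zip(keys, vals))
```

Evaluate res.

Step 1: zip pairs keys with values:
  'd' -> 20
  'c' -> 14
  'a' -> 10
Therefore res = {'d': 20, 'c': 14, 'a': 10}.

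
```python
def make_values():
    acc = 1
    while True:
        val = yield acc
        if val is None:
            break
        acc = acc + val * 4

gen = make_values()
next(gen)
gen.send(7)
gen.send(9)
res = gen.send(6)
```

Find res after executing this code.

Step 1: next() -> yield acc=1.
Step 2: send(7) -> val=7, acc = 1 + 7*4 = 29, yield 29.
Step 3: send(9) -> val=9, acc = 29 + 9*4 = 65, yield 65.
Step 4: send(6) -> val=6, acc = 65 + 6*4 = 89, yield 89.
Therefore res = 89.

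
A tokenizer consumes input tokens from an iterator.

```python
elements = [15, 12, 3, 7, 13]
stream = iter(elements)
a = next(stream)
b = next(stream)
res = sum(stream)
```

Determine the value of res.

Step 1: Create iterator over [15, 12, 3, 7, 13].
Step 2: a = next() = 15, b = next() = 12.
Step 3: sum() of remaining [3, 7, 13] = 23.
Therefore res = 23.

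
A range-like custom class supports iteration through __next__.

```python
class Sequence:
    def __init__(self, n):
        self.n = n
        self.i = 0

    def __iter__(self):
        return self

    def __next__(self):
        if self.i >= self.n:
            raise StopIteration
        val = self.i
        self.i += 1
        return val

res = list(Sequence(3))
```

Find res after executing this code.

Step 1: Sequence(3) creates an iterator counting 0 to 2.
Step 2: list() consumes all values: [0, 1, 2].
Therefore res = [0, 1, 2].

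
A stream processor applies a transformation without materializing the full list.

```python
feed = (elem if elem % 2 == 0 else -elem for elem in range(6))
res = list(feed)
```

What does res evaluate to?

Step 1: For each elem in range(6), yield elem if even, else -elem:
  elem=0: even, yield 0
  elem=1: odd, yield -1
  elem=2: even, yield 2
  elem=3: odd, yield -3
  elem=4: even, yield 4
  elem=5: odd, yield -5
Therefore res = [0, -1, 2, -3, 4, -5].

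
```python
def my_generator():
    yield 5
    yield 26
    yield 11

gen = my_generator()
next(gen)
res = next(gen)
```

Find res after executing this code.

Step 1: my_generator() creates a generator.
Step 2: next(gen) yields 5 (consumed and discarded).
Step 3: next(gen) yields 26, assigned to res.
Therefore res = 26.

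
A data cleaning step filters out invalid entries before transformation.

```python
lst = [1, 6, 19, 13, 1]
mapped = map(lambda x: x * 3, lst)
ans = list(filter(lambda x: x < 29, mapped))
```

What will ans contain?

Step 1: Map x * 3:
  1 -> 3
  6 -> 18
  19 -> 57
  13 -> 39
  1 -> 3
Step 2: Filter for < 29:
  3: kept
  18: kept
  57: removed
  39: removed
  3: kept
Therefore ans = [3, 18, 3].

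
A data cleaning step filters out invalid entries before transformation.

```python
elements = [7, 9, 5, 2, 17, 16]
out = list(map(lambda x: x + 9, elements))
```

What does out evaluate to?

Step 1: Apply lambda x: x + 9 to each element:
  7 -> 16
  9 -> 18
  5 -> 14
  2 -> 11
  17 -> 26
  16 -> 25
Therefore out = [16, 18, 14, 11, 26, 25].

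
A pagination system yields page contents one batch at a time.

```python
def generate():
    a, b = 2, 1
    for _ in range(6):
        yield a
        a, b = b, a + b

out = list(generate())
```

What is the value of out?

Step 1: Fibonacci-like sequence starting with a=2, b=1:
  Iteration 1: yield a=2, then a,b = 1,3
  Iteration 2: yield a=1, then a,b = 3,4
  Iteration 3: yield a=3, then a,b = 4,7
  Iteration 4: yield a=4, then a,b = 7,11
  Iteration 5: yield a=7, then a,b = 11,18
  Iteration 6: yield a=11, then a,b = 18,29
Therefore out = [2, 1, 3, 4, 7, 11].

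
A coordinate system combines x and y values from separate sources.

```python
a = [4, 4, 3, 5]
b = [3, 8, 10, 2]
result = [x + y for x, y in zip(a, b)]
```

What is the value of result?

Step 1: Add corresponding elements:
  4 + 3 = 7
  4 + 8 = 12
  3 + 10 = 13
  5 + 2 = 7
Therefore result = [7, 12, 13, 7].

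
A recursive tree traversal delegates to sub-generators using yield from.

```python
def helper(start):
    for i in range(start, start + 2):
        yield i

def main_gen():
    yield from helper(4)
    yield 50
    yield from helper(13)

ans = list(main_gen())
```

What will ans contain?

Step 1: main_gen() delegates to helper(4):
  yield 4
  yield 5
Step 2: yield 50
Step 3: Delegates to helper(13):
  yield 13
  yield 14
Therefore ans = [4, 5, 50, 13, 14].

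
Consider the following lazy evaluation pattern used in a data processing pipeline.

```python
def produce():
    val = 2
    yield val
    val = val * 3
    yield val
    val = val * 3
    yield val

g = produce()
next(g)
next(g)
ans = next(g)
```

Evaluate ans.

Step 1: Trace through generator execution:
  Yield 1: val starts at 2, yield 2
  Yield 2: val = 2 * 3 = 6, yield 6
  Yield 3: val = 6 * 3 = 18, yield 18
Step 2: First next() gets 2, second next() gets the second value, third next() yields 18.
Therefore ans = 18.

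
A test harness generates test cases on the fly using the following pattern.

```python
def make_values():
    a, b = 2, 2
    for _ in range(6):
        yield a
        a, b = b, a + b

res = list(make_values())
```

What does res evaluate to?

Step 1: Fibonacci-like sequence starting with a=2, b=2:
  Iteration 1: yield a=2, then a,b = 2,4
  Iteration 2: yield a=2, then a,b = 4,6
  Iteration 3: yield a=4, then a,b = 6,10
  Iteration 4: yield a=6, then a,b = 10,16
  Iteration 5: yield a=10, then a,b = 16,26
  Iteration 6: yield a=16, then a,b = 26,42
Therefore res = [2, 2, 4, 6, 10, 16].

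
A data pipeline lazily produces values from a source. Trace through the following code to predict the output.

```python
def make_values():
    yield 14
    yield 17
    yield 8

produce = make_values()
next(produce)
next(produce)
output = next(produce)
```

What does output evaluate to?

Step 1: make_values() creates a generator.
Step 2: next(produce) yields 14 (consumed and discarded).
Step 3: next(produce) yields 17 (consumed and discarded).
Step 4: next(produce) yields 8, assigned to output.
Therefore output = 8.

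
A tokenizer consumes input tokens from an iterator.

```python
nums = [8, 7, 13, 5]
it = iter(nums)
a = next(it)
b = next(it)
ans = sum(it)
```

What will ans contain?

Step 1: Create iterator over [8, 7, 13, 5].
Step 2: a = next() = 8, b = next() = 7.
Step 3: sum() of remaining [13, 5] = 18.
Therefore ans = 18.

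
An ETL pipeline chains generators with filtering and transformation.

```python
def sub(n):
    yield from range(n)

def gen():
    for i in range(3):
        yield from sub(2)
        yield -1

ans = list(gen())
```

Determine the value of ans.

Step 1: For each i in range(3):
  i=0: yield from sub(2) -> [0, 1], then yield -1
  i=1: yield from sub(2) -> [0, 1], then yield -1
  i=2: yield from sub(2) -> [0, 1], then yield -1
Therefore ans = [0, 1, -1, 0, 1, -1, 0, 1, -1].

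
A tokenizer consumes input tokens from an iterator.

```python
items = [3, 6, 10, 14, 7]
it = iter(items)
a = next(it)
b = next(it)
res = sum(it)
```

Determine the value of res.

Step 1: Create iterator over [3, 6, 10, 14, 7].
Step 2: a = next() = 3, b = next() = 6.
Step 3: sum() of remaining [10, 14, 7] = 31.
Therefore res = 31.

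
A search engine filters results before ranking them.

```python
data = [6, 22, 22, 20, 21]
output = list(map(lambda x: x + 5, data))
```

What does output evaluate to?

Step 1: Apply lambda x: x + 5 to each element:
  6 -> 11
  22 -> 27
  22 -> 27
  20 -> 25
  21 -> 26
Therefore output = [11, 27, 27, 25, 26].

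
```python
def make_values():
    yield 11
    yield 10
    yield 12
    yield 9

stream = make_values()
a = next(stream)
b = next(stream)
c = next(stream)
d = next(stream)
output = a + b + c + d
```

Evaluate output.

Step 1: Create generator and consume all values:
  a = next(stream) = 11
  b = next(stream) = 10
  c = next(stream) = 12
  d = next(stream) = 9
Step 2: output = 11 + 10 + 12 + 9 = 42.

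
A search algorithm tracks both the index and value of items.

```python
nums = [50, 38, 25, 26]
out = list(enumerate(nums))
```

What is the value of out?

Step 1: enumerate pairs each element with its index:
  (0, 50)
  (1, 38)
  (2, 25)
  (3, 26)
Therefore out = [(0, 50), (1, 38), (2, 25), (3, 26)].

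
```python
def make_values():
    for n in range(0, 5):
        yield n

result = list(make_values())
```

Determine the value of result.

Step 1: The generator yields each value from range(0, 5).
Step 2: list() consumes all yields: [0, 1, 2, 3, 4].
Therefore result = [0, 1, 2, 3, 4].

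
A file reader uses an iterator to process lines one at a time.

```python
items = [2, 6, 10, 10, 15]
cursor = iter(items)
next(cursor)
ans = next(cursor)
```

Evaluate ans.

Step 1: Create iterator over [2, 6, 10, 10, 15].
Step 2: next() consumes 2.
Step 3: next() returns 6.
Therefore ans = 6.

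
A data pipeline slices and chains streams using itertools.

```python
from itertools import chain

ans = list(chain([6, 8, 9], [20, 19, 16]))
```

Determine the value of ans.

Step 1: chain() concatenates iterables: [6, 8, 9] + [20, 19, 16].
Therefore ans = [6, 8, 9, 20, 19, 16].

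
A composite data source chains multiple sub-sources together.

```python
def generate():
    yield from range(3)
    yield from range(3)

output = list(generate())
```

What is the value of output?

Step 1: Trace yields in order:
  yield 0
  yield 1
  yield 2
  yield 0
  yield 1
  yield 2
Therefore output = [0, 1, 2, 0, 1, 2].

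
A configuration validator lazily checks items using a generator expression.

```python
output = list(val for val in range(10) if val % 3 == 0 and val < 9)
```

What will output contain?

Step 1: Filter range(10) where val % 3 == 0 and val < 9:
  val=0: both conditions met, included
  val=1: excluded (1 % 3 != 0)
  val=2: excluded (2 % 3 != 0)
  val=3: both conditions met, included
  val=4: excluded (4 % 3 != 0)
  val=5: excluded (5 % 3 != 0)
  val=6: both conditions met, included
  val=7: excluded (7 % 3 != 0)
  val=8: excluded (8 % 3 != 0)
  val=9: excluded (9 >= 9)
Therefore output = [0, 3, 6].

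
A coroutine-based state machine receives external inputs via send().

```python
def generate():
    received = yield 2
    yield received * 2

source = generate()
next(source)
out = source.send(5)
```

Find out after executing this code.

Step 1: next(source) advances to first yield, producing 2.
Step 2: send(5) resumes, received = 5.
Step 3: yield received * 2 = 5 * 2 = 10.
Therefore out = 10.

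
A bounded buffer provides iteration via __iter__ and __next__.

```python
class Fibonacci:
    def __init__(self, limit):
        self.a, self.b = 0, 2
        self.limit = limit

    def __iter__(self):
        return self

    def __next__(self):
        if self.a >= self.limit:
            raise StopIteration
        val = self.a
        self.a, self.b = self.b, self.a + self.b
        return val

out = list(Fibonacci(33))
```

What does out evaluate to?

Step 1: Fibonacci-like sequence (a=0, b=2) until >= 33:
  Yield 0, then a,b = 2,2
  Yield 2, then a,b = 2,4
  Yield 2, then a,b = 4,6
  Yield 4, then a,b = 6,10
  Yield 6, then a,b = 10,16
  Yield 10, then a,b = 16,26
  Yield 16, then a,b = 26,42
  Yield 26, then a,b = 42,68
Step 2: 42 >= 33, stop.
Therefore out = [0, 2, 2, 4, 6, 10, 16, 26].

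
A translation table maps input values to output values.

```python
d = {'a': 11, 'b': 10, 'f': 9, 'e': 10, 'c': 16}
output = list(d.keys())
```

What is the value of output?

Step 1: d.keys() returns the dictionary keys in insertion order.
Therefore output = ['a', 'b', 'f', 'e', 'c'].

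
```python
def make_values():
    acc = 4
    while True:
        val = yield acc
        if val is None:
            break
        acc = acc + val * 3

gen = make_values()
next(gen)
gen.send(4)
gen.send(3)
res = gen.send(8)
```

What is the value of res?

Step 1: next() -> yield acc=4.
Step 2: send(4) -> val=4, acc = 4 + 4*3 = 16, yield 16.
Step 3: send(3) -> val=3, acc = 16 + 3*3 = 25, yield 25.
Step 4: send(8) -> val=8, acc = 25 + 8*3 = 49, yield 49.
Therefore res = 49.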